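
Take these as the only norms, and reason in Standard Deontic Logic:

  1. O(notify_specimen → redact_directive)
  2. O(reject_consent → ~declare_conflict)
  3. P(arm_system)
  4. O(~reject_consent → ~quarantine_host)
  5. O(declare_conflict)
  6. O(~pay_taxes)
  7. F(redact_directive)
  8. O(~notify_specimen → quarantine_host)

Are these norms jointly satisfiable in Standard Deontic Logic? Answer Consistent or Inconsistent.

From premise 5 we have O(declare_conflict).
The contrapositive of premise 2 (O(reject_consent → ~declare_conflict)) is O(declare_conflict → ~reject_consent), and O(declare_conflict) is already established, so O(~reject_consent).
Premise 4 is O(~reject_consent → ~quarantine_host); since O(~reject_consent), deontic closure gives O(~quarantine_host).
Premise 8 is O(~notify_specimen → quarantine_host); contrapositively O(~quarantine_host → notify_specimen). Since O(~quarantine_host) holds, K gives O(notify_specimen).
Applying K to premise 1 (O(notify_specimen → redact_directive)) and O(notify_specimen) yields O(redact_directive).
Yet premise 7 is F(redact_directive), i.e. O(~redact_directive).
We now have both O(redact_directive) and O(~redact_directive) — redact_directive is simultaneously obligatory and forbidden, violating the D-axiom.

Inconsistent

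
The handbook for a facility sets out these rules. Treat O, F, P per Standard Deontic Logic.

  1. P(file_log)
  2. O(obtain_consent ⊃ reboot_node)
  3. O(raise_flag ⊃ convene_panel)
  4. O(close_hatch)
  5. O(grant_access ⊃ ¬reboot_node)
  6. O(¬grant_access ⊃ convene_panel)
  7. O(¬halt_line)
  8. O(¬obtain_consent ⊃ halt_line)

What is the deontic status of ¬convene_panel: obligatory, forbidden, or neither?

Forbidden

From premise 7 we have O(¬halt_line).
The contrapositive of premise 8 (O(¬obtain_consent ⊃ halt_line)) is O(¬halt_line ⊃ obtain_consent), and O(¬halt_line) is already established, so O(obtain_consent).
With premise 2, O(obtain_consent ⊃ reboot_node), the K-axiom yields O(reboot_node).
Premise 5, O(grant_access ⊃ ¬reboot_node), contraposes to O(reboot_node ⊃ ¬grant_access); with O(reboot_node) we get O(¬grant_access).
Premise 6 is O(¬grant_access ⊃ convene_panel); since O(¬grant_access), deontic closure gives O(convene_panel).
Premises 1, 3, 4 do not contribute to this derivation.
Thus O(convene_panel), which is F(¬convene_panel): ¬convene_panel is forbidden.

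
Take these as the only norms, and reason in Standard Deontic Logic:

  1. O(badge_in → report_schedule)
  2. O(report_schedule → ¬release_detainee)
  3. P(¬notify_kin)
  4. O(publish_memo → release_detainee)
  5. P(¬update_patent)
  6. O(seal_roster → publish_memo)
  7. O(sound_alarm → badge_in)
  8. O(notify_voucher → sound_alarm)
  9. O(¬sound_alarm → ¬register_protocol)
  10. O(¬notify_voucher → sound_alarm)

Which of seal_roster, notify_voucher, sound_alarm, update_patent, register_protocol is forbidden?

seal_roster

Premises 8 and 10 are O(notify_voucher → sound_alarm) and O(¬notify_voucher → sound_alarm); every ideal world satisfies notify_voucher or ¬notify_voucher, so in either case sound_alarm holds — hence O(sound_alarm).
Applying K to premise 7 (O(sound_alarm → badge_in)) and O(sound_alarm) yields O(badge_in).
With premise 1, O(badge_in → report_schedule), the K-axiom yields O(report_schedule).
From O(report_schedule) and premise 2, O(report_schedule → ¬release_detainee), we obtain O(¬release_detainee).
Premise 4 is O(publish_memo → release_detainee); contrapositively O(¬release_detainee → ¬publish_memo). Since O(¬release_detainee) holds, K gives O(¬publish_memo).
The contrapositive of premise 6 (O(seal_roster → publish_memo)) is O(¬publish_memo → ¬seal_roster), and O(¬publish_memo) is already established, so O(¬seal_roster).
So O(¬seal_roster) holds, i.e. seal_roster is forbidden. None of the other listed options is forbidden under the premises.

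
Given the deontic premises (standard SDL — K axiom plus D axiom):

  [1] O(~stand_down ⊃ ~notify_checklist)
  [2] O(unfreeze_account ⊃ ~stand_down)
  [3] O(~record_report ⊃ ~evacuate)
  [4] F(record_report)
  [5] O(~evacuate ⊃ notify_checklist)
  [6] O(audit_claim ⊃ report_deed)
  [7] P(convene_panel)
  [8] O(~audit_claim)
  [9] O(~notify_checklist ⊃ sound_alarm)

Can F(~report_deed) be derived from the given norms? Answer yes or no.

Premise 6 is O(audit_claim ⊃ report_deed), but O(audit_claim) is not derivable from the premises, so it does not yield O(report_deed).
No other premise forces O(report_deed). An ideal world satisfying every premise can still have ~report_deed true, so F(~report_deed) is not derivable.

No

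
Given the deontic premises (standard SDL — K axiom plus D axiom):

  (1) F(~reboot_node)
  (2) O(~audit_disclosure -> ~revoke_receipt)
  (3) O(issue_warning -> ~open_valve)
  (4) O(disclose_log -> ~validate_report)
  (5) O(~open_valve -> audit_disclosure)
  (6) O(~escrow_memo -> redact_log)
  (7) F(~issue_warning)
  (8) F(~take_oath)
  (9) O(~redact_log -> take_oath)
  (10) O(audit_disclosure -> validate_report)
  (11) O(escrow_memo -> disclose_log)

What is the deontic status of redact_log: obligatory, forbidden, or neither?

Obligatory

F(~issue_warning) at premise 7 means O(issue_warning).
Premise 3 is O(issue_warning -> ~open_valve); since O(issue_warning), deontic closure gives O(~open_valve).
With premise 5, O(~open_valve -> audit_disclosure), the K-axiom yields O(audit_disclosure).
From O(audit_disclosure) and premise 10, O(audit_disclosure -> validate_report), we obtain O(validate_report).
The contrapositive of premise 4 (O(disclose_log -> ~validate_report)) is O(validate_report -> ~disclose_log), and O(validate_report) is already established, so O(~disclose_log).
The contrapositive of premise 11 (O(escrow_memo -> disclose_log)) is O(~disclose_log -> ~escrow_memo), and O(~disclose_log) is already established, so O(~escrow_memo).
Applying K to premise 6 (O(~escrow_memo -> redact_log)) and O(~escrow_memo) yields O(redact_log).
Premises 1, 2, 8, 9 do not contribute to this derivation.
Hence redact_log is obligatory.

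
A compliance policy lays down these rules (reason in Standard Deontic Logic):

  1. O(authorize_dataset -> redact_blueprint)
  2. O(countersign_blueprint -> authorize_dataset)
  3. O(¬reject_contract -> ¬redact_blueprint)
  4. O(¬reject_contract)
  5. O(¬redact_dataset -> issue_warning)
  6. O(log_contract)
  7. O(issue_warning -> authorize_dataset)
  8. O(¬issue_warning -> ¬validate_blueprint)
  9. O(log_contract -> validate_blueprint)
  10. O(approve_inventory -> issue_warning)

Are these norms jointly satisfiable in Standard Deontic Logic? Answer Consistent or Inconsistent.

Inconsistent

From premise 6 we have O(log_contract).
Applying K to premise 9 (O(log_contract -> validate_blueprint)) and O(log_contract) yields O(validate_blueprint).
Premise 8, O(¬issue_warning -> ¬validate_blueprint), contraposes to O(validate_blueprint -> issue_warning); with O(validate_blueprint) we get O(issue_warning).
From O(issue_warning) and premise 7, O(issue_warning -> authorize_dataset), we obtain O(authorize_dataset).
From O(authorize_dataset) and premise 1, O(authorize_dataset -> redact_blueprint), we obtain O(redact_blueprint).
Premise 3 is O(¬reject_contract -> ¬redact_blueprint); contrapositively O(redact_blueprint -> reject_contract). Since O(redact_blueprint) holds, K gives O(reject_contract).
However, premise 4 gives O(¬reject_contract).
We now have both O(reject_contract) and O(¬reject_contract) — reject_contract is simultaneously obligatory and forbidden, violating the D-axiom.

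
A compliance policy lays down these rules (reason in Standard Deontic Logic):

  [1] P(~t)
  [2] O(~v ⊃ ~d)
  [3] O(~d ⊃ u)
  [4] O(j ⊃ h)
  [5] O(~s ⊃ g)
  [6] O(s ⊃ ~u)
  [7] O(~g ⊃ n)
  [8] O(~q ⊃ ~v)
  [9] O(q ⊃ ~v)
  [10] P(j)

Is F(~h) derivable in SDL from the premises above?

No

Premise 4 is O(j ⊃ h), but O(j) is not derivable from the premises (the permission P(j) asserts only ~O(~j), not O(j)), so it does not yield O(h).
No other premise forces O(h). An ideal world satisfying every premise can still have ~h true, so F(~h) is not derivable.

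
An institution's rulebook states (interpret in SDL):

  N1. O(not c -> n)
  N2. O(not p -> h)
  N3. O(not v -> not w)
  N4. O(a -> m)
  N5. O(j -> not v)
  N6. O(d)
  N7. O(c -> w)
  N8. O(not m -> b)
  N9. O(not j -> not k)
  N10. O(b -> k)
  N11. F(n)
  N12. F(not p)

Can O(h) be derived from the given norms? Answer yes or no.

No

Premise 2 is O(not p -> h), but O(not p) is not derivable from the premises, so it does not yield O(h).
No other premise forces O(h). An ideal world satisfying every premise can still have h false, so O(h) is not derivable.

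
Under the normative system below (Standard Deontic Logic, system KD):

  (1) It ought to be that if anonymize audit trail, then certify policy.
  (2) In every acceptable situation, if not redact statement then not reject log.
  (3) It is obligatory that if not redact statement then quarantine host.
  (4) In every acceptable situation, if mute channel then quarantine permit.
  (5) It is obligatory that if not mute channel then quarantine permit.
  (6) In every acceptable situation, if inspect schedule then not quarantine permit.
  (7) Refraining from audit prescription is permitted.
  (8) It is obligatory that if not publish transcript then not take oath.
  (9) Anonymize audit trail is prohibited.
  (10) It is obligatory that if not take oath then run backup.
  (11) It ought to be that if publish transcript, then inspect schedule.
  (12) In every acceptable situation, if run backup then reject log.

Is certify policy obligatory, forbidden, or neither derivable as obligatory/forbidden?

Premise 1 is O(anonymize_audit_trail → certify_policy), but O(anonymize_audit_trail) is not derivable from the premises, so it does not yield O(certify_policy).
No premise or chain of K-axiom applications forces O(certify_policy), and none forces O(¬certify_policy). So certify_policy is neither obligatory nor forbidden under these norms.

Neither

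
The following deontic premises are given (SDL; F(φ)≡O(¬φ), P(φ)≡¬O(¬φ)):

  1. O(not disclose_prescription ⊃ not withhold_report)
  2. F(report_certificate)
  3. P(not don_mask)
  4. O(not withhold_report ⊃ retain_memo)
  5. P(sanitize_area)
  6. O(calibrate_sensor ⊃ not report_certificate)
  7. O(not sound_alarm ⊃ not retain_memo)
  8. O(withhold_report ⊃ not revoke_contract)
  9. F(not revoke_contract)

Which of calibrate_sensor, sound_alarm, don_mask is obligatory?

sound_alarm

F(not revoke_contract) at premise 9 means O(revoke_contract).
The contrapositive of premise 8 (O(withhold_report ⊃ not revoke_contract)) is O(revoke_contract ⊃ not withhold_report), and O(revoke_contract) is already established, so O(not withhold_report).
With premise 4, O(not withhold_report ⊃ retain_memo), the K-axiom yields O(retain_memo).
The contrapositive of premise 7 (O(not sound_alarm ⊃ not retain_memo)) is O(retain_memo ⊃ sound_alarm), and O(retain_memo) is already established, so O(sound_alarm).
So O(sound_alarm) holds — sound_alarm is obligatory. None of the other listed options is made obligatory by any chain of premises.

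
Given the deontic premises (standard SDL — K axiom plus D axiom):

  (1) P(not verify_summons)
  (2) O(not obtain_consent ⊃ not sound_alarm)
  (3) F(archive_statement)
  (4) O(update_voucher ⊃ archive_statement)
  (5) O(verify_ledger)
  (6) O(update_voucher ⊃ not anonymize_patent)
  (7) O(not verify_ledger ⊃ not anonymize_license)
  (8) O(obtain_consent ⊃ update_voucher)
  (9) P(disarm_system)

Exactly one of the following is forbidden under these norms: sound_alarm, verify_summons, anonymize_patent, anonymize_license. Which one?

sound_alarm

Premise 3 is F(archive_statement), i.e. O(not archive_statement).
Premise 4 is O(update_voucher ⊃ archive_statement); contrapositively O(not archive_statement ⊃ not update_voucher). Since O(not archive_statement) holds, K gives O(not update_voucher).
The contrapositive of premise 8 (O(obtain_consent ⊃ update_voucher)) is O(not update_voucher ⊃ not obtain_consent), and O(not update_voucher) is already established, so O(not obtain_consent).
Applying K to premise 2 (O(not obtain_consent ⊃ not sound_alarm)) and O(not obtain_consent) yields O(not sound_alarm).
So O(not sound_alarm) holds, i.e. sound_alarm is forbidden. None of the other listed options is forbidden under the premises.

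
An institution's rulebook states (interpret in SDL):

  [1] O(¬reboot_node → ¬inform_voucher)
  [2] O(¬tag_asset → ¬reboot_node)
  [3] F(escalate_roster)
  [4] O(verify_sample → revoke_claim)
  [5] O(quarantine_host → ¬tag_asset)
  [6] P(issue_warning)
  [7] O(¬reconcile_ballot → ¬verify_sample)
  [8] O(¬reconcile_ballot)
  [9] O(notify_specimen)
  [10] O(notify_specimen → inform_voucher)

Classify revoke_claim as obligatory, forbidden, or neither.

Premise 4 is O(verify_sample → revoke_claim), but O(verify_sample) is not derivable from the premises, so it does not yield O(revoke_claim).
No premise or chain of K-axiom applications forces O(revoke_claim), and none forces O(¬revoke_claim). So revoke_claim is neither obligatory nor forbidden under these norms.

Neither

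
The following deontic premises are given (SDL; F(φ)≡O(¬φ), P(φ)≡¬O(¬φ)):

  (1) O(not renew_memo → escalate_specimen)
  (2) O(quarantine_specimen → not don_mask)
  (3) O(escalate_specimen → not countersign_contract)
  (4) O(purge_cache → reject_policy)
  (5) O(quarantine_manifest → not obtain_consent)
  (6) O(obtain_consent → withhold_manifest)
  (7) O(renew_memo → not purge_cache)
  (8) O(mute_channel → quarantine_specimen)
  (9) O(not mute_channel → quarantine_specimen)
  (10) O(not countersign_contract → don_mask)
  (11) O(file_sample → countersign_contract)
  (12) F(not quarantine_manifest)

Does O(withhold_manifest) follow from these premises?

Premise 6 is O(obtain_consent → withhold_manifest), but O(obtain_consent) is not derivable from the premises, so it does not yield O(withhold_manifest).
No other premise forces O(withhold_manifest). An ideal world satisfying every premise can still have withhold_manifest false, so O(withhold_manifest) is not derivable.

No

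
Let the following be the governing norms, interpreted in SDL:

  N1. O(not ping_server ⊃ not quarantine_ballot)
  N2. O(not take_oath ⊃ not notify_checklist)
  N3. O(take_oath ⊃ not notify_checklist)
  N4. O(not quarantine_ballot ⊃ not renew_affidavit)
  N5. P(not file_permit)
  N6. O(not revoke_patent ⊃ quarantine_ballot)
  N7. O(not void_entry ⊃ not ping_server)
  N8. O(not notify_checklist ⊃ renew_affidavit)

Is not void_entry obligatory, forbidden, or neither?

Forbidden

Premises 3 and 2 are O(take_oath ⊃ not notify_checklist) and O(not take_oath ⊃ not notify_checklist); every ideal world satisfies take_oath or not take_oath, so in either case not notify_checklist holds — hence O(not notify_checklist).
With premise 8, O(not notify_checklist ⊃ renew_affidavit), the K-axiom yields O(renew_affidavit).
Premise 4 is O(not quarantine_ballot ⊃ not renew_affidavit); contrapositively O(renew_affidavit ⊃ quarantine_ballot). Since O(renew_affidavit) holds, K gives O(quarantine_ballot).
Premise 1 is O(not ping_server ⊃ not quarantine_ballot); contrapositively O(quarantine_ballot ⊃ ping_server). Since O(quarantine_ballot) holds, K gives O(ping_server).
Premise 7 is O(not void_entry ⊃ not ping_server); contrapositively O(ping_server ⊃ void_entry). Since O(ping_server) holds, K gives O(void_entry).
Premises 5, 6 do not contribute to this derivation.
Thus O(void_entry), which is F(not void_entry): not void_entry is forbidden.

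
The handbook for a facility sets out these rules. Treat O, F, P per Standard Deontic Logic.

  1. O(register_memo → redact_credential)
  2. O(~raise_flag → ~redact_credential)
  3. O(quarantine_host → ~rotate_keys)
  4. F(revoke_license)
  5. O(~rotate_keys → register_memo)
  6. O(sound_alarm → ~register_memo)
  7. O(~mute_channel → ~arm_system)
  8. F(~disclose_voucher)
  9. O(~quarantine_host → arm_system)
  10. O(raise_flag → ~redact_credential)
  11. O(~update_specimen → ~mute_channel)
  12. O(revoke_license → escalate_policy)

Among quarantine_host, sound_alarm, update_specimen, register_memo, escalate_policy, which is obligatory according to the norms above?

Premises 10 and 2 are O(raise_flag → ~redact_credential) and O(~raise_flag → ~redact_credential); every ideal world satisfies raise_flag or ~raise_flag, so in either case ~redact_credential holds — hence O(~redact_credential).
Premise 1, O(register_memo → redact_credential), contraposes to O(~redact_credential → ~register_memo); with O(~redact_credential) we get O(~register_memo).
Premise 5 is O(~rotate_keys → register_memo); contrapositively O(~register_memo → rotate_keys). Since O(~register_memo) holds, K gives O(rotate_keys).
Premise 3 is O(quarantine_host → ~rotate_keys); contrapositively O(rotate_keys → ~quarantine_host). Since O(rotate_keys) holds, K gives O(~quarantine_host).
From O(~quarantine_host) and premise 9, O(~quarantine_host → arm_system), we obtain O(arm_system).
The contrapositive of premise 7 (O(~mute_channel → ~arm_system)) is O(arm_system → mute_channel), and O(arm_system) is already established, so O(mute_channel).
Premise 11, O(~update_specimen → ~mute_channel), contraposes to O(mute_channel → update_specimen); with O(mute_channel) we get O(update_specimen).
So O(update_specimen) holds — update_specimen is obligatory. None of the other listed options is made obligatory by any chain of premises.

update_specimen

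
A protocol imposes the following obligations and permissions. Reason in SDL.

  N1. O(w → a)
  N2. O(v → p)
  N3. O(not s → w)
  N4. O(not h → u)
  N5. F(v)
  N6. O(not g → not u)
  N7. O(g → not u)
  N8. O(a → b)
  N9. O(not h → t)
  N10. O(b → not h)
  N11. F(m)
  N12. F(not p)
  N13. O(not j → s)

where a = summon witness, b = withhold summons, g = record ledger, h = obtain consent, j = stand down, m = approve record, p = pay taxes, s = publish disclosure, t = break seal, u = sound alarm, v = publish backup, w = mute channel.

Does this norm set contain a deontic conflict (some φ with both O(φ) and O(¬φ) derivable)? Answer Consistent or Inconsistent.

Premise 2 is O(v → p); even if O(p) held, inferring O(v) would be affirming the consequent — invalid.
So O(v) is not derivable, and the apparent clash with O(not v) does not arise.
A world satisfying every obligation exists (e.g. a=false, b=false, g=false, h=true, j=false, m=false, p=true, s=true, t=false, u=false, v=false, w=false); no atom is both obligatory and forbidden, so the set is consistent.

Consistent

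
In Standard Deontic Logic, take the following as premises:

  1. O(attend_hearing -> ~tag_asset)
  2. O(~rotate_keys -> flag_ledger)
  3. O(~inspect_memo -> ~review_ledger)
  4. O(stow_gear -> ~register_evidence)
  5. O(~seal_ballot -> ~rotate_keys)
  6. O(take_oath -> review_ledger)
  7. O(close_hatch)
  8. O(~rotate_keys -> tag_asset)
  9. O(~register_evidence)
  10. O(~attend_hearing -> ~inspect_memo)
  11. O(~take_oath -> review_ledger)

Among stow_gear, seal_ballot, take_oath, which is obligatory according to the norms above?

seal_ballot

Premises 6 and 11 are O(take_oath -> review_ledger) and O(~take_oath -> review_ledger); every ideal world satisfies take_oath or ~take_oath, so in either case review_ledger holds — hence O(review_ledger).
The contrapositive of premise 3 (O(~inspect_memo -> ~review_ledger)) is O(review_ledger -> inspect_memo), and O(review_ledger) is already established, so O(inspect_memo).
The contrapositive of premise 10 (O(~attend_hearing -> ~inspect_memo)) is O(inspect_memo -> attend_hearing), and O(inspect_memo) is already established, so O(attend_hearing).
Premise 1 is O(attend_hearing -> ~tag_asset); since O(attend_hearing), deontic closure gives O(~tag_asset).
Premise 8 is O(~rotate_keys -> tag_asset); contrapositively O(~tag_asset -> rotate_keys). Since O(~tag_asset) holds, K gives O(rotate_keys).
The contrapositive of premise 5 (O(~seal_ballot -> ~rotate_keys)) is O(rotate_keys -> seal_ballot), and O(rotate_keys) is already established, so O(seal_ballot).
So O(seal_ballot) holds — seal_ballot is obligatory. None of the other listed options is made obligatory by any chain of premises.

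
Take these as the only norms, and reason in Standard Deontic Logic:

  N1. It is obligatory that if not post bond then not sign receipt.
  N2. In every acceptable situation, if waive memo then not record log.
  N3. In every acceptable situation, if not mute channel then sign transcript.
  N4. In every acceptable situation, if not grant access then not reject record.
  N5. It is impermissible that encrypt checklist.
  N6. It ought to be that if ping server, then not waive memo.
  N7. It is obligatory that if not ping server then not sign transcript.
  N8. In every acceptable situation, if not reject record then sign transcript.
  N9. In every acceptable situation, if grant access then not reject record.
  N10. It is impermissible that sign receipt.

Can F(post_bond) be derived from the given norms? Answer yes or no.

Premise 1 is O(¬post_bond → ¬sign_receipt); even if O(¬sign_receipt) held, inferring O(¬post_bond) would be affirming the consequent — invalid.
No other premise forces O(¬post_bond). An ideal world satisfying every premise can still have post_bond true, so F(post_bond) is not derivable.

No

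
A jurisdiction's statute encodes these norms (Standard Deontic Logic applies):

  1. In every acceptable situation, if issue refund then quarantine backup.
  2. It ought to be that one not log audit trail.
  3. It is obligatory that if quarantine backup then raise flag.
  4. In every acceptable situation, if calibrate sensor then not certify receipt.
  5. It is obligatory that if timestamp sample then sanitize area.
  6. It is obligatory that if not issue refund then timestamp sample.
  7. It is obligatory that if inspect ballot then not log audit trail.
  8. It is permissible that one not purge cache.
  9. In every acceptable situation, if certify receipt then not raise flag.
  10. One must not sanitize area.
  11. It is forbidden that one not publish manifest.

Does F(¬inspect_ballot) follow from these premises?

No

Premise 7 is O(inspect_ballot → ¬log_audit_trail); even if O(¬log_audit_trail) held, inferring O(inspect_ballot) would be affirming the consequent — invalid.
No other premise forces O(inspect_ballot). An ideal world satisfying every premise can still have ¬inspect_ballot true, so F(¬inspect_ballot) is not derivable.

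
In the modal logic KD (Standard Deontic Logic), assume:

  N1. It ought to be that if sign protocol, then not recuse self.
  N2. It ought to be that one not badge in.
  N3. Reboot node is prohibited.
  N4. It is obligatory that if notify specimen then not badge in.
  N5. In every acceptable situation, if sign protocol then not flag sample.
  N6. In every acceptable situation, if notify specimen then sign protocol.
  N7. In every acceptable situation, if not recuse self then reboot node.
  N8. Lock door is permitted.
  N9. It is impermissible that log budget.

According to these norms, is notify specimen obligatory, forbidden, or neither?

F(reboot_node) at premise 3 means O(¬reboot_node).
Premise 7 is O(¬recuse_self → reboot_node); contrapositively O(¬reboot_node → recuse_self). Since O(¬reboot_node) holds, K gives O(recuse_self).
Premise 1, O(sign_protocol → ¬recuse_self), contraposes to O(recuse_self → ¬sign_protocol); with O(recuse_self) we get O(¬sign_protocol).
Premise 6 is O(notify_specimen → sign_protocol); contrapositively O(¬sign_protocol → ¬notify_specimen). Since O(¬sign_protocol) holds, K gives O(¬notify_specimen).
Premises 2, 4, 5, 8, 9 do not contribute to this derivation.
Thus O(¬notify_specimen), which is F(notify_specimen): notify_specimen is forbidden.

Forbidden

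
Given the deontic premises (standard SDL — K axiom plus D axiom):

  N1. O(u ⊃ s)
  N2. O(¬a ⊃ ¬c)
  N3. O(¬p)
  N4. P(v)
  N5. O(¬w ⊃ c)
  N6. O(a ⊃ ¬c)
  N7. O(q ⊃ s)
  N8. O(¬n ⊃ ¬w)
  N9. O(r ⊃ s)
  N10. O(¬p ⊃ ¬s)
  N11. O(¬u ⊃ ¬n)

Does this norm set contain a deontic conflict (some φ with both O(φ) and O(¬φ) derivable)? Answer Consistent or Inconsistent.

Inconsistent

Premises 2 and 6 are O(¬a ⊃ ¬c) and O(a ⊃ ¬c); every ideal world satisfies ¬a or a, so in either case ¬c holds — hence O(¬c).
The contrapositive of premise 5 (O(¬w ⊃ c)) is O(¬c ⊃ w), and O(¬c) is already established, so O(w).
Premise 8, O(¬n ⊃ ¬w), contraposes to O(w ⊃ n); with O(w) we get O(n).
Premise 11 is O(¬u ⊃ ¬n); contrapositively O(n ⊃ u). Since O(n) holds, K gives O(u).
From O(u) and premise 1, O(u ⊃ s), we obtain O(s).
Premise 10, O(¬p ⊃ ¬s), contraposes to O(s ⊃ p); with O(s) we get O(p).
Yet premise 3 states O(¬p).
We now have both O(p) and O(¬p) — p is simultaneously obligatory and forbidden, violating the D-axiom.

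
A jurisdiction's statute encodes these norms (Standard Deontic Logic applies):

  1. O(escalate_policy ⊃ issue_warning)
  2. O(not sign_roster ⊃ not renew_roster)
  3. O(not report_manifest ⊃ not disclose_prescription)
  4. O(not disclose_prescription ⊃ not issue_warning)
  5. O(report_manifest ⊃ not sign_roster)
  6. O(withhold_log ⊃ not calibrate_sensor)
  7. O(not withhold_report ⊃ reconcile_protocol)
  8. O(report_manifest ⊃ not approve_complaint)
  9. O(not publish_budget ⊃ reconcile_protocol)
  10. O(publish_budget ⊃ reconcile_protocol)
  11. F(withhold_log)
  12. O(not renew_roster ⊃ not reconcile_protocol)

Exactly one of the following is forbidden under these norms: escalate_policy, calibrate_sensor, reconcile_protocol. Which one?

escalate_policy

By case analysis on not publish_budget: premise 9 gives O(not publish_budget ⊃ reconcile_protocol) and premise 10 gives O(publish_budget ⊃ reconcile_protocol), so O(reconcile_protocol) either way.
Premise 12, O(not renew_roster ⊃ not reconcile_protocol), contraposes to O(reconcile_protocol ⊃ renew_roster); with O(reconcile_protocol) we get O(renew_roster).
Premise 2, O(not sign_roster ⊃ not renew_roster), contraposes to O(renew_roster ⊃ sign_roster); with O(renew_roster) we get O(sign_roster).
Premise 5, O(report_manifest ⊃ not sign_roster), contraposes to O(sign_roster ⊃ not report_manifest); with O(sign_roster) we get O(not report_manifest).
From O(not report_manifest) and premise 3, O(not report_manifest ⊃ not disclose_prescription), we obtain O(not disclose_prescription).
Premise 4 is O(not disclose_prescription ⊃ not issue_warning); since O(not disclose_prescription), deontic closure gives O(not issue_warning).
The contrapositive of premise 1 (O(escalate_policy ⊃ issue_warning)) is O(not issue_warning ⊃ not escalate_policy), and O(not issue_warning) is already established, so O(not escalate_policy).
So O(not escalate_policy) holds, i.e. escalate_policy is forbidden. None of the other listed options is forbidden under the premises.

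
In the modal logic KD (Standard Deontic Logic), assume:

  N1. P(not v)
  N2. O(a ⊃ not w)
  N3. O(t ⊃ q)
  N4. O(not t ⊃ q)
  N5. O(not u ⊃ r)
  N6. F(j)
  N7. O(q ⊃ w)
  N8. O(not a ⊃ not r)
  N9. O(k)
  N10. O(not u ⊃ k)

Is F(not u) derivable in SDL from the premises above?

By case analysis on t: premise 3 gives O(t ⊃ q) and premise 4 gives O(not t ⊃ q), so O(q) either way.
With premise 7, O(q ⊃ w), the K-axiom yields O(w).
The contrapositive of premise 2 (O(a ⊃ not w)) is O(w ⊃ not a), and O(w) is already established, so O(not a).
Applying K to premise 8 (O(not a ⊃ not r)) and O(not a) yields O(not r).
Premise 5, O(not u ⊃ r), contraposes to O(not r ⊃ u); with O(not r) we get O(u).
Premises 1, 6, 9, 10 do not contribute to this derivation.
So O(u) holds, i.e. F(not u). The claim follows.

Yes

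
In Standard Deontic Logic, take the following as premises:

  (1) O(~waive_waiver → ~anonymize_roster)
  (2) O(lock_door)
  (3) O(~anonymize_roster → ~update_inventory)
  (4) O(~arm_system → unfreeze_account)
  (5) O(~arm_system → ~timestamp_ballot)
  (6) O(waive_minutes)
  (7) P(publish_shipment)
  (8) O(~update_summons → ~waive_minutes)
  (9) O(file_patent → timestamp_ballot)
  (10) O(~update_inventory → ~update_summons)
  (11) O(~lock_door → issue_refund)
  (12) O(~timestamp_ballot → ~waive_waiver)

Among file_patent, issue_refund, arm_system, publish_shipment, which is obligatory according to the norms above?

arm_system

Premise 6 gives O(waive_minutes).
Premise 8 is O(~update_summons → ~waive_minutes); contrapositively O(waive_minutes → update_summons). Since O(waive_minutes) holds, K gives O(update_summons).
Premise 10 is O(~update_inventory → ~update_summons); contrapositively O(update_summons → update_inventory). Since O(update_summons) holds, K gives O(update_inventory).
The contrapositive of premise 3 (O(~anonymize_roster → ~update_inventory)) is O(update_inventory → anonymize_roster), and O(update_inventory) is already established, so O(anonymize_roster).
The contrapositive of premise 1 (O(~waive_waiver → ~anonymize_roster)) is O(anonymize_roster → waive_waiver), and O(anonymize_roster) is already established, so O(waive_waiver).
Premise 12 is O(~timestamp_ballot → ~waive_waiver); contrapositively O(waive_waiver → timestamp_ballot). Since O(waive_waiver) holds, K gives O(timestamp_ballot).
Premise 5, O(~arm_system → ~timestamp_ballot), contraposes to O(timestamp_ballot → arm_system); with O(timestamp_ballot) we get O(arm_system).
So O(arm_system) holds — arm_system is obligatory. None of the other listed options is made obligatory by any chain of premises.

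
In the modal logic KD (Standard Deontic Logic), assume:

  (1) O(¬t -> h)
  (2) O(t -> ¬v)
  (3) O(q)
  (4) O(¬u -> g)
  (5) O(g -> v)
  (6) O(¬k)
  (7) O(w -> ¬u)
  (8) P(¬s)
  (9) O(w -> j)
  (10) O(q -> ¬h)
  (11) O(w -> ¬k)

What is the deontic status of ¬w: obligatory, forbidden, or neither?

Obligatory

Premise 3 states O(q) outright.
Applying K to premise 10 (O(q -> ¬h)) and O(q) yields O(¬h).
Premise 1, O(¬t -> h), contraposes to O(¬h -> t); with O(¬h) we get O(t).
With premise 2, O(t -> ¬v), the K-axiom yields O(¬v).
Premise 5, O(g -> v), contraposes to O(¬v -> ¬g); with O(¬v) we get O(¬g).
Premise 4, O(¬u -> g), contraposes to O(¬g -> u); with O(¬g) we get O(u).
The contrapositive of premise 7 (O(w -> ¬u)) is O(u -> ¬w), and O(u) is already established, so O(¬w).
Premises 6, 8, 9, 11 do not contribute to this derivation.
Hence ¬w is obligatory.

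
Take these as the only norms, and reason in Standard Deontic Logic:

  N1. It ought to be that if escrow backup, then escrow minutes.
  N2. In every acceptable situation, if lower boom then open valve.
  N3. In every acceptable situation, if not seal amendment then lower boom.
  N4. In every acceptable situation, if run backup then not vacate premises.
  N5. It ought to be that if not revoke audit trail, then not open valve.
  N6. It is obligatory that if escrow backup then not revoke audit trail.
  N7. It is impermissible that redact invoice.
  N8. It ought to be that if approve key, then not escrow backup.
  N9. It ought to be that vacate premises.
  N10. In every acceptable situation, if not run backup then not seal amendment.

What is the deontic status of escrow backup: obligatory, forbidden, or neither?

Premise 9 gives O(vacate_premises).
The contrapositive of premise 4 (O(run_backup → ¬vacate_premises)) is O(vacate_premises → ¬run_backup), and O(vacate_premises) is already established, so O(¬run_backup).
Applying K to premise 10 (O(¬run_backup → ¬seal_amendment)) and O(¬run_backup) yields O(¬seal_amendment).
Applying K to premise 3 (O(¬seal_amendment → lower_boom)) and O(¬seal_amendment) yields O(lower_boom).
Applying K to premise 2 (O(lower_boom → open_valve)) and O(lower_boom) yields O(open_valve).
Premise 5 is O(¬revoke_audit_trail → ¬open_valve); contrapositively O(open_valve → revoke_audit_trail). Since O(open_valve) holds, K gives O(revoke_audit_trail).
Premise 6 is O(escrow_backup → ¬revoke_audit_trail); contrapositively O(revoke_audit_trail → ¬escrow_backup). Since O(revoke_audit_trail) holds, K gives O(¬escrow_backup).
Premises 1, 7, 8 do not contribute to this derivation.
Thus O(¬escrow_backup), which is F(escrow_backup): escrow_backup is forbidden.

Forbidden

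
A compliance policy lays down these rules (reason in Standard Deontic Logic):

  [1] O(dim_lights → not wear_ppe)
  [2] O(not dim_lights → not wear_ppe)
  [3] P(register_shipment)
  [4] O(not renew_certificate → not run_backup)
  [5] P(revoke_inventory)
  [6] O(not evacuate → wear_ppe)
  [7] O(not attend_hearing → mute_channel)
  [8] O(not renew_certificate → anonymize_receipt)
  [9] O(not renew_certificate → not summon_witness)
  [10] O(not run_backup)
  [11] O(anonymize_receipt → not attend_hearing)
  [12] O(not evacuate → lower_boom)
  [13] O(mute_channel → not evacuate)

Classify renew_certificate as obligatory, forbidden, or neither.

Premises 2 and 1 are O(not dim_lights → not wear_ppe) and O(dim_lights → not wear_ppe); every ideal world satisfies not dim_lights or dim_lights, so in either case not wear_ppe holds — hence O(not wear_ppe).
Premise 6 is O(not evacuate → wear_ppe); contrapositively O(not wear_ppe → evacuate). Since O(not wear_ppe) holds, K gives O(evacuate).
The contrapositive of premise 13 (O(mute_channel → not evacuate)) is O(evacuate → not mute_channel), and O(evacuate) is already established, so O(not mute_channel).
The contrapositive of premise 7 (O(not attend_hearing → mute_channel)) is O(not mute_channel → attend_hearing), and O(not mute_channel) is already established, so O(attend_hearing).
Premise 11, O(anonymize_receipt → not attend_hearing), contraposes to O(attend_hearing → not anonymize_receipt); with O(attend_hearing) we get O(not anonymize_receipt).
Premise 8 is O(not renew_certificate → anonymize_receipt); contrapositively O(not anonymize_receipt → renew_certificate). Since O(not anonymize_receipt) holds, K gives O(renew_certificate).
Premises 3, 4, 5, 9, 10, 12 do not contribute to this derivation.
Hence renew_certificate is obligatory.

Obligatory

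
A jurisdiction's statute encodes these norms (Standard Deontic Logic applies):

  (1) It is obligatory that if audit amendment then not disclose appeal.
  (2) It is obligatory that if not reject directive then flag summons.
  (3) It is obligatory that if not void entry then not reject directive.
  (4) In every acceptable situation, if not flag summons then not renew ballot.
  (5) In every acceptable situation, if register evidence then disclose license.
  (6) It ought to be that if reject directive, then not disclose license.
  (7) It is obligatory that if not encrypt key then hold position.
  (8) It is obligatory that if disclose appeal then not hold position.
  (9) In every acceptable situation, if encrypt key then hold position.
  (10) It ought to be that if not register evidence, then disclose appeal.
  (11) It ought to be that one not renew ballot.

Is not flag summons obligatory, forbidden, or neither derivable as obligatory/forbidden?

Forbidden

Premises 9 and 7 cover both cases: O(encrypt_key → hold_position) and O(¬encrypt_key → hold_position). Since encrypt_key ∨ ¬encrypt_key is a tautology, O(hold_position) follows.
Premise 8 is O(disclose_appeal → ¬hold_position); contrapositively O(hold_position → ¬disclose_appeal). Since O(hold_position) holds, K gives O(¬disclose_appeal).
Premise 10, O(¬register_evidence → disclose_appeal), contraposes to O(¬disclose_appeal → register_evidence); with O(¬disclose_appeal) we get O(register_evidence).
With premise 5, O(register_evidence → disclose_license), the K-axiom yields O(disclose_license).
The contrapositive of premise 6 (O(reject_directive → ¬disclose_license)) is O(disclose_license → ¬reject_directive), and O(disclose_license) is already established, so O(¬reject_directive).
Applying K to premise 2 (O(¬reject_directive → flag_summons)) and O(¬reject_directive) yields O(flag_summons).
Premises 1, 3, 4, 11 do not contribute to this derivation.
Thus O(flag_summons), which is F(¬flag_summons): ¬flag_summons is forbidden.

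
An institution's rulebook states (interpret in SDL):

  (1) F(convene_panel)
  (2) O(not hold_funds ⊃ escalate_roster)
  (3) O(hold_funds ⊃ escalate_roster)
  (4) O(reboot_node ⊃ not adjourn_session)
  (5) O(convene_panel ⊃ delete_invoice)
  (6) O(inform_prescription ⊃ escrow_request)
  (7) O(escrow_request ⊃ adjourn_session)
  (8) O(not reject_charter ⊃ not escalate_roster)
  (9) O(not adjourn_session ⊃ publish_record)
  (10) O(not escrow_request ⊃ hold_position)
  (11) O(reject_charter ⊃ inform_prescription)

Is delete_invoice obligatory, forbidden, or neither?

Premise 5 is O(convene_panel ⊃ delete_invoice), but O(convene_panel) is not derivable from the premises, so it does not yield O(delete_invoice).
No premise or chain of K-axiom applications forces O(delete_invoice), and none forces O(not delete_invoice). So delete_invoice is neither obligatory nor forbidden under these norms.

Neither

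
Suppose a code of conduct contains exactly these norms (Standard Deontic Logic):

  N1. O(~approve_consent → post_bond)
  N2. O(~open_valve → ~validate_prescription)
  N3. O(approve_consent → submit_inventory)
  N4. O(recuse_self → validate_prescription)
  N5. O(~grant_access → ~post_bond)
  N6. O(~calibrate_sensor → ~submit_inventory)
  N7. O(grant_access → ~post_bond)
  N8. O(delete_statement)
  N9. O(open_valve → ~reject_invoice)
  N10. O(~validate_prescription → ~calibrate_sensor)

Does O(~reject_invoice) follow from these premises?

By case analysis on grant_access: premise 7 gives O(grant_access → ~post_bond) and premise 5 gives O(~grant_access → ~post_bond), so O(~post_bond) either way.
Premise 1, O(~approve_consent → post_bond), contraposes to O(~post_bond → approve_consent); with O(~post_bond) we get O(approve_consent).
With premise 3, O(approve_consent → submit_inventory), the K-axiom yields O(submit_inventory).
Premise 6, O(~calibrate_sensor → ~submit_inventory), contraposes to O(submit_inventory → calibrate_sensor); with O(submit_inventory) we get O(calibrate_sensor).
Premise 10, O(~validate_prescription → ~calibrate_sensor), contraposes to O(calibrate_sensor → validate_prescription); with O(calibrate_sensor) we get O(validate_prescription).
The contrapositive of premise 2 (O(~open_valve → ~validate_prescription)) is O(validate_prescription → open_valve), and O(validate_prescription) is already established, so O(open_valve).
Applying K to premise 9 (O(open_valve → ~reject_invoice)) and O(open_valve) yields O(~reject_invoice).
Premises 4, 8 do not contribute to this derivation.
So O(~reject_invoice) follows.

Yes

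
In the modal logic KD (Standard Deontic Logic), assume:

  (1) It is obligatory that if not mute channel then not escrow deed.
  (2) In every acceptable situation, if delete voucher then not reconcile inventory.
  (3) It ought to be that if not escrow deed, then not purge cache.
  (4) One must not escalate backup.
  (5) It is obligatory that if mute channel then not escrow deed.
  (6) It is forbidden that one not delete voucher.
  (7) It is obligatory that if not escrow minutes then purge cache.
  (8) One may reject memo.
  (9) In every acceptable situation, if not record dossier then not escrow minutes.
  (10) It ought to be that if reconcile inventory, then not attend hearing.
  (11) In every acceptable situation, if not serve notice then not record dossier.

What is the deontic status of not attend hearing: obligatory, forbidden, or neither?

Premise 10 is O(reconcile_inventory → ¬attend_hearing), but O(reconcile_inventory) is not derivable from the premises, so it does not yield O(¬attend_hearing).
No premise or chain of K-axiom applications forces O(¬attend_hearing), and none forces O(attend_hearing). So ¬attend_hearing is neither obligatory nor forbidden under these norms.

Neither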